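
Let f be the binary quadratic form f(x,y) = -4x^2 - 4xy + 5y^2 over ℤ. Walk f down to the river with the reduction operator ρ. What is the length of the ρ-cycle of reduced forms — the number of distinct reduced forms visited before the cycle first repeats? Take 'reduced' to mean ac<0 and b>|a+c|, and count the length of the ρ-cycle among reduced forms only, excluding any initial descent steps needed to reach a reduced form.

D = 96, ⌊√D⌋ = 9
descent: ρ → (5,4,-4)  [lands on river]
river: ρ → (-4,4,5)
river: ρ → (5,6,-3)
river: ρ → (-3,6,5)
ρ-cycle length = 4 (tail of 1 descent step not counted)

4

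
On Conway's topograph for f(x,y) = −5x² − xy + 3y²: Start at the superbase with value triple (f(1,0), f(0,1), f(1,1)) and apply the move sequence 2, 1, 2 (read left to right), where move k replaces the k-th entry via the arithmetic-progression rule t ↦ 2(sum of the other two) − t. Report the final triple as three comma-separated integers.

start (-5,3,-3) = (f(1,0),f(0,1),f(1,1))
replace slot 2: 2·((-5)+(-3)) − 3 = -19 → (-5,-19,-3)
replace slot 1: 2·((-19)+(-3)) − (-5) = -39 → (-39,-19,-3)
replace slot 2: 2·((-39)+(-3)) − (-19) = -65 → (-39,-65,-3)

-39,-65,-3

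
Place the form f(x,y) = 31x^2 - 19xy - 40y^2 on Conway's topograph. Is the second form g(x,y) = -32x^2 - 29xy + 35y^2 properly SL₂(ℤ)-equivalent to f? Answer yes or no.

D₁ = 5321, D₂ = 5321
river cycle of f (length 74): (-40, 19, 31), (31, 43, -28), (-28, 69, 5), (5, 71, -14), (-14, 69, 10), (10, 71, -7), (-7, 69, 20), (20, 51, -34), (-34, 17, 37), (37, 57, -14), … (64 more)
river cycle of g (length 66): (35, 29, -32), (-32, 35, 32), (32, 29, -35), (-35, 41, 26), (26, 63, -13), (-13, 67, 16), (16, 61, -25), (-25, 39, 38), (38, 37, -26), (-26, 67, 8), … (56 more)
cycles differ ⇒ inequivalent

no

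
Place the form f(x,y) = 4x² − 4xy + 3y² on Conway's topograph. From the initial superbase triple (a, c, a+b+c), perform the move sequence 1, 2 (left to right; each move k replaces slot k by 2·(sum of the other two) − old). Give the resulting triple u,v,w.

start (4,3,3) = (f(1,0),f(0,1),f(1,1))
replace slot 1: 2·(3+3) − 4 = 8 → (8,3,3)
replace slot 2: 2·(8+3) − 3 = 19 → (8,19,3)

8,19,3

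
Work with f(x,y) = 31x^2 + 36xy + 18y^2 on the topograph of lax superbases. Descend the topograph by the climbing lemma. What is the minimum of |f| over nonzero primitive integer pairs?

translate: b→-26 (≡36 mod 62), so (31,36,18)→(31,-26,13)
flip: (31,-26,13)→(13,26,31)
translate: b→0 (≡26 mod 26), so (13,26,31)→(13,0,18)
reduced (well bottom): (13,0,18) with a≤c, −a<b≤a
well minimum = a = 13

13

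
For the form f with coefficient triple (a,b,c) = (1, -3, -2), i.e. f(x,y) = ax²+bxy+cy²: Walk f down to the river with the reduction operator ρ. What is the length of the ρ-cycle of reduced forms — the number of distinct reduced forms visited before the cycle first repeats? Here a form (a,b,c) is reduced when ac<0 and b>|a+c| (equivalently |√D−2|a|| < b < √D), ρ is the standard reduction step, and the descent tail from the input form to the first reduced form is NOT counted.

D = 17, ⌊√D⌋ = 4
descent: ρ → (-2,3,1)  [lands on river]
river: ρ → (1,3,-2)
river: ρ → (-2,1,2)
river: ρ → (2,3,-1)
river: ρ → (-1,3,2)
river: ρ → (2,1,-2)
ρ-cycle length = 6 (tail of 1 descent step not counted)

6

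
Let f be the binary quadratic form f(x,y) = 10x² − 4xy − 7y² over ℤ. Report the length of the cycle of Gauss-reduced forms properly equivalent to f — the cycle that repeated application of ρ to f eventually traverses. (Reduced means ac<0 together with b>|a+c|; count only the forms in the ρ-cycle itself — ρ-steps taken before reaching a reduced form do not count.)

D = 296, ⌊√D⌋ = 17
descent: ρ → (-7,4,10)  [lands on river]
river: ρ → (10,16,-1)
river: ρ → (-1,16,10)
river: ρ → (10,4,-7)
river: ρ → (-7,10,7)
river: ρ → (7,4,-10)
river: ρ → (-10,16,1)
river: ρ → (1,16,-10)
river: ρ → (-10,4,7)
river: ρ → (7,10,-7)
ρ-cycle length = 10 (tail of 1 descent step not counted)

10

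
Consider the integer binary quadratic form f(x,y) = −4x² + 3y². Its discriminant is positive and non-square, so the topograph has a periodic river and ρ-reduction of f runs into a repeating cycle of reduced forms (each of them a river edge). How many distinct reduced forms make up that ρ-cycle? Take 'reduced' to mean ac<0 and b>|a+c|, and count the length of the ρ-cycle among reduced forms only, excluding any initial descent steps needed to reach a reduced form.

D = 48, ⌊√D⌋ = 6
descent: ρ → (3,6,-1)  [lands on river]
river: ρ → (-1,6,3)
ρ-cycle length = 2 (tail of 1 descent step not counted)

2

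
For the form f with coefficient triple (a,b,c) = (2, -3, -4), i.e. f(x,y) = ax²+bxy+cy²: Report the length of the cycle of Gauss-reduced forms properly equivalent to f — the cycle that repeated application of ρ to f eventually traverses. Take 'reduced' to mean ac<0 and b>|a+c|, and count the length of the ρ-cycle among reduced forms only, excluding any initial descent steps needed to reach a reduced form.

D = 41, ⌊√D⌋ = 6
descent: ρ → (-4,3,2)  [lands on river]
river: ρ → (2,5,-2)
river: ρ → (-2,3,4)
river: ρ → (4,5,-1)
river: ρ → (-1,5,4)
river: ρ → (4,3,-2)
river: ρ → (-2,5,2)
river: ρ → (2,3,-4)
river: ρ → (-4,5,1)
river: ρ → (1,5,-4)
ρ-cycle length = 10 (tail of 1 descent step not counted)

10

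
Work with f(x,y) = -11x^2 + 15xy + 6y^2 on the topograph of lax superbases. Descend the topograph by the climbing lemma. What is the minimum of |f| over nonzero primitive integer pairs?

river: ρ → (6,21,-2)
river: ρ → (-2,19,16)
river: ρ → (16,13,-5)
river: ρ → (-5,17,10)
river: ρ → (10,3,-12)
river: ρ → (-12,21,1)
river: ρ → (1,21,-12)
river: ρ → (-12,3,10)
river: ρ → (10,17,-5)
river: ρ → (-5,13,16)
river: ρ → (16,19,-2)
river: ρ → (-2,21,6)
river: ρ → (6,15,-11)
river: ρ → (-11,7,10)
river: ρ → (10,13,-8)
river: ρ → (-8,19,4)
river: ρ → (4,21,-3)
river: ρ → (-3,21,4)
river: ρ → (4,19,-8)
river: ρ → (-8,13,10)
river: ρ → (10,7,-11)
river: ρ → (-11,15,6)
closes: descent 0, river 22
min |a| on river = 1

1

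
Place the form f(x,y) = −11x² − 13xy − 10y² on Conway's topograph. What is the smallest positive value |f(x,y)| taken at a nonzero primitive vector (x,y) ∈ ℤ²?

translate: b→-9 (≡13 mod 22), so (11,13,10)→(11,-9,8)
flip: (11,-9,8)→(8,9,11)
translate: b→-7 (≡9 mod 16), so (8,9,11)→(8,-7,10)
reduced (well bottom): (8,-7,10) with a≤c, −a<b≤a
well minimum |f| = |-8| = 8 (negative-definite)

8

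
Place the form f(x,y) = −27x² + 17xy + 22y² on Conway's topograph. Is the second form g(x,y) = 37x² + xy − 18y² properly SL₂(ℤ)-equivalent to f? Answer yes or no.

D₁ = 2665, D₂ = 2665
river cycle of f (length 38): (22, 27, -22), (-22, 17, 27), (27, 37, -12), (-12, 35, 30), (30, 25, -17), (-17, 43, 12), (12, 29, -38), (-38, 47, 3), (3, 49, -22), (-22, 39, 13), … (28 more)
river cycle of g (length 30): (-18, 35, 20), (20, 45, -8), (-8, 51, 2), (2, 49, -33), (-33, 17, 18), (18, 19, -32), (-32, 45, 5), (5, 45, -32), (-32, 19, 18), (18, 17, -33), … (20 more)
cycles differ ⇒ inequivalent

no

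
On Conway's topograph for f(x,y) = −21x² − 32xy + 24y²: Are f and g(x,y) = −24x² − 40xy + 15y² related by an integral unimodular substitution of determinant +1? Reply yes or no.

D₁ = 3040, D₂ = 3040
river cycle of f (length 12): (24, 32, -21), (-21, 52, 4), (4, 52, -21), (-21, 32, 24), (24, 16, -29), (-29, 42, 11), (11, 46, -21), (-21, 38, 19), (19, 38, -21), (-21, 46, 11), … (2 more)
river cycle of g (length 10): (15, 40, -24), (-24, 8, 31), (31, 54, -1), (-1, 54, 31), (31, 8, -24), (-24, 40, 15), (15, 50, -9), (-9, 40, 40), (40, 40, -9), (-9, 50, 15)
cycles differ ⇒ inequivalent

no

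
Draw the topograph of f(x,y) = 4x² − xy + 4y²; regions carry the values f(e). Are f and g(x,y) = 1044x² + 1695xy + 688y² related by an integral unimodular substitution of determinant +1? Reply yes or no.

D₁ = -63, D₂ = -63
f: flip: (4,-1,4)→(4,1,4)
f: reduced (well bottom): (4,1,4) with a≤c, −a<b≤a
g: translate: b→-393 (≡1695 mod 2088), so (1044,1695,688)→(1044,-393,37)
g: flip: (1044,-393,37)→(37,393,1044)
g: translate: b→23 (≡393 mod 74), so (37,393,1044)→(37,23,4)
g: flip: (37,23,4)→(4,-23,37)
g: translate: b→1 (≡-23 mod 8), so (4,-23,37)→(4,1,4)
g: reduced (well bottom): (4,1,4) with a≤c, −a<b≤a
reduced forms (4, 1, 4) vs (4, 1, 4) ⇒ equivalent

yes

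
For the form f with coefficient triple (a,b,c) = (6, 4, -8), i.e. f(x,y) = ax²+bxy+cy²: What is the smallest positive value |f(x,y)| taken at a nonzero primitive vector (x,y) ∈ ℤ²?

river: ρ → (-8,12,2)
river: ρ → (2,12,-8)
river: ρ → (-8,4,6)
river: ρ → (6,8,-6)
river: ρ → (-6,4,8)
river: ρ → (8,12,-2)
river: ρ → (-2,12,8)
river: ρ → (8,4,-6)
river: ρ → (-6,8,6)
river: ρ → (6,4,-8)
closes: descent 0, river 10
min |a| on river = 2

2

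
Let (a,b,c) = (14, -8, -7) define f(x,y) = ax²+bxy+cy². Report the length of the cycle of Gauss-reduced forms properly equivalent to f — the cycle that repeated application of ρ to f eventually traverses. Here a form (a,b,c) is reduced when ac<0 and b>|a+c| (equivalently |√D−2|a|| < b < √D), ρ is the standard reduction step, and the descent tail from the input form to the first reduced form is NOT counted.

D = 456, ⌊√D⌋ = 21
descent: ρ → (-7,8,14)  [lands on river]
river: ρ → (14,20,-1)
river: ρ → (-1,20,14)
river: ρ → (14,8,-7)
river: ρ → (-7,20,2)
river: ρ → (2,20,-7)
ρ-cycle length = 6 (tail of 1 descent step not counted)

6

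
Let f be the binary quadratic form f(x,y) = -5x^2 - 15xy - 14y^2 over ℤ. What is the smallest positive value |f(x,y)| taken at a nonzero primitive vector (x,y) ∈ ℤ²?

translate: b→5 (≡15 mod 10), so (5,15,14)→(5,5,4)
flip: (5,5,4)→(4,-5,5)
translate: b→3 (≡-5 mod 8), so (4,-5,5)→(4,3,4)
reduced (well bottom): (4,3,4) with a≤c, −a<b≤a
well minimum |f| = |-4| = 4 (negative-definite)

4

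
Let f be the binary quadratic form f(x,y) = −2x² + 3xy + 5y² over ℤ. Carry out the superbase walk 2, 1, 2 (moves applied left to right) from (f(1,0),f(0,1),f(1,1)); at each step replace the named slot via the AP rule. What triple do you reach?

start (-2,5,6) = (f(1,0),f(0,1),f(1,1))
replace slot 2: 2·((-2)+6) − 5 = 3 → (-2,3,6)
replace slot 1: 2·(3+6) − (-2) = 20 → (20,3,6)
replace slot 2: 2·(20+6) − 3 = 49 → (20,49,6)

20,49,6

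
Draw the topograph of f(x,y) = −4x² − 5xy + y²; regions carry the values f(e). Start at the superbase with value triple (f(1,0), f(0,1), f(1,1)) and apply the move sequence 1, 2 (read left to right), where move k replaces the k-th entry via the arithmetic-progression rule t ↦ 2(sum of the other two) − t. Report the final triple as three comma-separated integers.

start (-4,1,-8) = (f(1,0),f(0,1),f(1,1))
replace slot 1: 2·(1+(-8)) − (-4) = -10 → (-10,1,-8)
replace slot 2: 2·((-10)+(-8)) − 1 = -37 → (-10,-37,-8)

-10,-37,-8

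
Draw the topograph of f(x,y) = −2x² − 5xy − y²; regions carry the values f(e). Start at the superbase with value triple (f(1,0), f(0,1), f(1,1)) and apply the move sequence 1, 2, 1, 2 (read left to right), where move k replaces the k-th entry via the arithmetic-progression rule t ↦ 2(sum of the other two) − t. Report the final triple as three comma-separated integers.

start (-2,-1,-8) = (f(1,0),f(0,1),f(1,1))
replace slot 1: 2·((-1)+(-8)) − (-2) = -16 → (-16,-1,-8)
replace slot 2: 2·((-16)+(-8)) − (-1) = -47 → (-16,-47,-8)
replace slot 1: 2·((-47)+(-8)) − (-16) = -94 → (-94,-47,-8)
replace slot 2: 2·((-94)+(-8)) − (-47) = -157 → (-94,-157,-8)

-94,-157,-8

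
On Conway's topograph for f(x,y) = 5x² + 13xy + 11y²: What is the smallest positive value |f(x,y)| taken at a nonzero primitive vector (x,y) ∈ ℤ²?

translate: b→3 (≡13 mod 10), so (5,13,11)→(5,3,3)
flip: (5,3,3)→(3,-3,5)
translate: b→3 (≡-3 mod 6), so (3,-3,5)→(3,3,5)
reduced (well bottom): (3,3,5) with a≤c, −a<b≤a
well minimum = a = 3

3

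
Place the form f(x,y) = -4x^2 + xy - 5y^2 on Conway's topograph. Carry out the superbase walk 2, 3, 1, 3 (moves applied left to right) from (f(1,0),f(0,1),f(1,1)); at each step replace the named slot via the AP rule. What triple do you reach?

start (-4,-5,-8) = (f(1,0),f(0,1),f(1,1))
replace slot 2: 2·((-4)+(-8)) − (-5) = -19 → (-4,-19,-8)
replace slot 3: 2·((-4)+(-19)) − (-8) = -38 → (-4,-19,-38)
replace slot 1: 2·((-19)+(-38)) − (-4) = -110 → (-110,-19,-38)
replace slot 3: 2·((-110)+(-19)) − (-38) = -220 → (-110,-19,-220)

-110,-19,-220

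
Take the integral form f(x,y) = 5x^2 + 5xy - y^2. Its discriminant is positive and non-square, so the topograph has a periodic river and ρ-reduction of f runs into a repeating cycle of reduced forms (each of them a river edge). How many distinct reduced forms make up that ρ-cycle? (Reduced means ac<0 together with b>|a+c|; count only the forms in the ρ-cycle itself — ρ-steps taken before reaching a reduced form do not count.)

D = 45, ⌊√D⌋ = 6
river: ρ → (-1,5,5)
river: ρ → (5,5,-1)
ρ-cycle length = 2 (tail of 0 descent steps not counted)

2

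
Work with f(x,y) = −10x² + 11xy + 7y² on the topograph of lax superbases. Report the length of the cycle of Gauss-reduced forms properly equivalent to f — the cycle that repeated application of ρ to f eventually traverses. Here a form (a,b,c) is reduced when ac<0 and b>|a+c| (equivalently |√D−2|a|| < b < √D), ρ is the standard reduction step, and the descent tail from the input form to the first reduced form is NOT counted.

D = 401, ⌊√D⌋ = 20
river: ρ → (7,17,-4)
river: ρ → (-4,15,11)
river: ρ → (11,7,-8)
river: ρ → (-8,9,10)
river: ρ → (10,11,-7)
river: ρ → (-7,17,4)
river: ρ → (4,15,-11)
river: ρ → (-11,7,8)
river: ρ → (8,9,-10)
river: ρ → (-10,11,7)
ρ-cycle length = 10 (tail of 0 descent steps not counted)

10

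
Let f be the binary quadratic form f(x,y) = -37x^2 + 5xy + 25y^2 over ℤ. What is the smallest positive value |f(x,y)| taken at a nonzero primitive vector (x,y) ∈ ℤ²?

descent: ρ → (25,45,-17)  [lands on river]
river: ρ → (-17,57,7)
river: ρ → (7,55,-25)
river: ρ → (-25,45,17)
river: ρ → (17,57,-7)
river: ρ → (-7,55,25)
closes: descent 1, river 6
min |a| on river = 7

7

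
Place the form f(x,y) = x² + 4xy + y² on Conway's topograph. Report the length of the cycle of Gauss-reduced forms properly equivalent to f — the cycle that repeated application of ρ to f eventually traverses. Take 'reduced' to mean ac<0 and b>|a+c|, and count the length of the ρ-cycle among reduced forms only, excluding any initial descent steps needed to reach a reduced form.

D = 12, ⌊√D⌋ = 3
descent: ρ → (1,2,-2)  [lands on river]
river: ρ → (-2,2,1)
ρ-cycle length = 2 (tail of 1 descent step not counted)

2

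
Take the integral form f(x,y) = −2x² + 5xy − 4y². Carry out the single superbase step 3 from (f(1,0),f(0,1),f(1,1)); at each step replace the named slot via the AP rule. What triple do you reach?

start (-2,-4,-1) = (f(1,0),f(0,1),f(1,1))
replace slot 3: 2·((-2)+(-4)) − (-1) = -11 → (-2,-4,-11)

-2,-4,-11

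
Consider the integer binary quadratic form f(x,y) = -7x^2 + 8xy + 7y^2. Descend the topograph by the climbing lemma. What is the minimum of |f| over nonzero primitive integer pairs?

river: ρ → (7,6,-8)
river: ρ → (-8,10,5)
river: ρ → (5,10,-8)
river: ρ → (-8,6,7)
river: ρ → (7,8,-7)
river: ρ → (-7,6,8)
river: ρ → (8,10,-5)
river: ρ → (-5,10,8)
river: ρ → (8,6,-7)
river: ρ → (-7,8,7)
closes: descent 0, river 10
min |a| on river = 5

5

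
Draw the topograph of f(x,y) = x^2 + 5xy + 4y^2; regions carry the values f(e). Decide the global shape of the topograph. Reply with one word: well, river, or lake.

D = b²−4ac = 5² − 4·1·4 = 9
D = 3² is a perfect square ⇒ form factors over ℤ ⇒ lakes

lake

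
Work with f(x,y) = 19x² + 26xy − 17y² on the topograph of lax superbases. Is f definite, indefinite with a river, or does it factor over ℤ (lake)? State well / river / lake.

D = b²−4ac = 26² − 4·19·(-17) = 1968
D > 0 non-square ⇒ indefinite ⇒ periodic river

river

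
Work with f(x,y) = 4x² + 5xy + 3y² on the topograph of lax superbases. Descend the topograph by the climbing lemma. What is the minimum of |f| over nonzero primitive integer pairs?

translate: b→-3 (≡5 mod 8), so (4,5,3)→(4,-3,2)
flip: (4,-3,2)→(2,3,4)
translate: b→-1 (≡3 mod 4), so (2,3,4)→(2,-1,3)
reduced (well bottom): (2,-1,3) with a≤c, −a<b≤a
well minimum = a = 2

2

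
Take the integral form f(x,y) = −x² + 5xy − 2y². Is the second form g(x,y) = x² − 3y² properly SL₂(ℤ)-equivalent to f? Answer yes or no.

D₁ = 17, D₂ = 12
discriminants differ ⇒ not SL₂(ℤ)-equivalent

no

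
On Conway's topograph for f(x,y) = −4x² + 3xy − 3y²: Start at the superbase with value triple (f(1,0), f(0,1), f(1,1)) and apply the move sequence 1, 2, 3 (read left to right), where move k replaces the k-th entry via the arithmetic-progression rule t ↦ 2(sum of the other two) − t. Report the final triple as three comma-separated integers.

start (-4,-3,-4) = (f(1,0),f(0,1),f(1,1))
replace slot 1: 2·((-3)+(-4)) − (-4) = -10 → (-10,-3,-4)
replace slot 2: 2·((-10)+(-4)) − (-3) = -25 → (-10,-25,-4)
replace slot 3: 2·((-10)+(-25)) − (-4) = -66 → (-10,-25,-66)

-10,-25,-66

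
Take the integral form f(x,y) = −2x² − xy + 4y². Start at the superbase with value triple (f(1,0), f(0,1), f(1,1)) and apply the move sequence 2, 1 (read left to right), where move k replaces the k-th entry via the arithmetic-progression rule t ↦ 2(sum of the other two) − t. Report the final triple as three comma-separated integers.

start (-2,4,1) = (f(1,0),f(0,1),f(1,1))
replace slot 2: 2·((-2)+1) − 4 = -6 → (-2,-6,1)
replace slot 1: 2·((-6)+1) − (-2) = -8 → (-8,-6,1)

-8,-6,1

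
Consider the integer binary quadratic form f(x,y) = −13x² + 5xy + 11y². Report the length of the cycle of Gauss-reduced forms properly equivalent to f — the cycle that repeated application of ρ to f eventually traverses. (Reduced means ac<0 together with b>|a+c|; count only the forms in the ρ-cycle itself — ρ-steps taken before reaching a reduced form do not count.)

D = 597, ⌊√D⌋ = 24
river: ρ → (11,17,-7)
river: ρ → (-7,11,17)
river: ρ → (17,23,-1)
river: ρ → (-1,23,17)
river: ρ → (17,11,-7)
river: ρ → (-7,17,11)
river: ρ → (11,5,-13)
river: ρ → (-13,21,3)
river: ρ → (3,21,-13)
river: ρ → (-13,5,11)
ρ-cycle length = 10 (tail of 0 descent steps not counted)

10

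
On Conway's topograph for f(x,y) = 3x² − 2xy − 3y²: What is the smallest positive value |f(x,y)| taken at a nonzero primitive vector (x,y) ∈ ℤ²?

descent: ρ → (-3,2,3)  [lands on river]
river: ρ → (3,4,-2)
river: ρ → (-2,4,3)
river: ρ → (3,2,-3)
river: ρ → (-3,4,2)
river: ρ → (2,4,-3)
closes: descent 1, river 6
min |a| on river = 2

2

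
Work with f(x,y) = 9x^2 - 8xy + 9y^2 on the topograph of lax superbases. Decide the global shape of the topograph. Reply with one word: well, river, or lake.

D = b²−4ac = (-8)² − 4·9·9 = -260
D < 0 ⇒ definite ⇒ every region one sign ⇒ single well

well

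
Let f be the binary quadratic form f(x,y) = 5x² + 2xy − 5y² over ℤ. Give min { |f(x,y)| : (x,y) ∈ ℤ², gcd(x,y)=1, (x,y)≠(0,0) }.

river: ρ → (-5,8,2)
river: ρ → (2,8,-5)
river: ρ → (-5,2,5)
river: ρ → (5,8,-2)
river: ρ → (-2,8,5)
river: ρ → (5,2,-5)
closes: descent 0, river 6
min |a| on river = 2

2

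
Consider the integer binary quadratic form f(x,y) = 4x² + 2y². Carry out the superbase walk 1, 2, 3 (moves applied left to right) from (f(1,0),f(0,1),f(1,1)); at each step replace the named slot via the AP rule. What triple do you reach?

start (4,2,6) = (f(1,0),f(0,1),f(1,1))
replace slot 1: 2·(2+6) − 4 = 12 → (12,2,6)
replace slot 2: 2·(12+6) − 2 = 34 → (12,34,6)
replace slot 3: 2·(12+34) − 6 = 86 → (12,34,86)

12,34,86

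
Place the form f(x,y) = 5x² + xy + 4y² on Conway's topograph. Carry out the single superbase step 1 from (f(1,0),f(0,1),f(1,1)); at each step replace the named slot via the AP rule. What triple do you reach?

start (5,4,10) = (f(1,0),f(0,1),f(1,1))
replace slot 1: 2·(4+10) − 5 = 23 → (23,4,10)

23,4,10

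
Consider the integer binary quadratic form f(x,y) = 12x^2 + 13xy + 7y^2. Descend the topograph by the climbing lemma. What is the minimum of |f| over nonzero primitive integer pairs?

translate: b→-11 (≡13 mod 24), so (12,13,7)→(12,-11,6)
flip: (12,-11,6)→(6,11,12)
translate: b→-1 (≡11 mod 12), so (6,11,12)→(6,-1,7)
reduced (well bottom): (6,-1,7) with a≤c, −a<b≤a
well minimum = a = 6

6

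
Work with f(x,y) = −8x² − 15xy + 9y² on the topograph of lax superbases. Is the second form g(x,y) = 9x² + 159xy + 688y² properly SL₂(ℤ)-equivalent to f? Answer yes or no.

D₁ = 513, D₂ = 513
river cycle of f (length 16): (9, 15, -8), (-8, 17, 7), (7, 11, -14), (-14, 17, 4), (4, 15, -18), (-18, 21, 1), (1, 21, -18), (-18, 15, 4), (4, 17, -14), (-14, 11, 7), … (6 more)
river cycle of g (length 16): (9, 15, -8), (-8, 17, 7), (7, 11, -14), (-14, 17, 4), (4, 15, -18), (-18, 21, 1), (1, 21, -18), (-18, 15, 4), (4, 17, -14), (-14, 11, 7), … (6 more)
cycles coincide ⇒ equivalent

yes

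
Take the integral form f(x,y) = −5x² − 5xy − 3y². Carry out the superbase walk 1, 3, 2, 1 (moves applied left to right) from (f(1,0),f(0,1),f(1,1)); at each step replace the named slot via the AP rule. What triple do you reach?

start (-5,-3,-13) = (f(1,0),f(0,1),f(1,1))
replace slot 1: 2·((-3)+(-13)) − (-5) = -27 → (-27,-3,-13)
replace slot 3: 2·((-27)+(-3)) − (-13) = -47 → (-27,-3,-47)
replace slot 2: 2·((-27)+(-47)) − (-3) = -145 → (-27,-145,-47)
replace slot 1: 2·((-145)+(-47)) − (-27) = -357 → (-357,-145,-47)

-357,-145,-47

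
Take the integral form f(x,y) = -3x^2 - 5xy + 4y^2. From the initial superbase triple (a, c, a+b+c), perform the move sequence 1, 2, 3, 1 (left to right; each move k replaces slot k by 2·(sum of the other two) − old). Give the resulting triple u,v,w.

start (-3,4,-4) = (f(1,0),f(0,1),f(1,1))
replace slot 1: 2·(4+(-4)) − (-3) = 3 → (3,4,-4)
replace slot 2: 2·(3+(-4)) − 4 = -6 → (3,-6,-4)
replace slot 3: 2·(3+(-6)) − (-4) = -2 → (3,-6,-2)
replace slot 1: 2·((-6)+(-2)) − 3 = -19 → (-19,-6,-2)

-19,-6,-2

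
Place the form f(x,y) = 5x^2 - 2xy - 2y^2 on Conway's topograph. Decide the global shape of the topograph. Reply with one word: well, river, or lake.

D = b²−4ac = (-2)² − 4·5·(-2) = 44
D > 0 non-square ⇒ indefinite ⇒ periodic river

river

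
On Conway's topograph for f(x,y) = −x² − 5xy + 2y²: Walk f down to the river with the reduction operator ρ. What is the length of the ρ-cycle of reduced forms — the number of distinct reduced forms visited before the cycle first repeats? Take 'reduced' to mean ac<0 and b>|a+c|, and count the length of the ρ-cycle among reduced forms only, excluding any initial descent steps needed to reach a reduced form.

D = 33, ⌊√D⌋ = 5
descent: ρ → (2,5,-1)  [lands on river]
river: ρ → (-1,5,2)
river: ρ → (2,3,-3)
river: ρ → (-3,3,2)
ρ-cycle length = 4 (tail of 1 descent step not counted)

4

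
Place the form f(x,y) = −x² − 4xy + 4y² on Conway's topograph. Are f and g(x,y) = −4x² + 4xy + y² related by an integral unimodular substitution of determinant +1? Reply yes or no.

D₁ = 32, D₂ = 32
river cycle of f (length 2): (4, 4, -1), (-1, 4, 4)
river cycle of g (length 2): (1, 4, -4), (-4, 4, 1)
cycles differ ⇒ inequivalent

no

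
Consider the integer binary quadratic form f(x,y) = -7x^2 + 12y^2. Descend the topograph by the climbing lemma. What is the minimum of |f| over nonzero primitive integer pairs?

descent: ρ → (12,0,-7)
descent: ρ → (-7,14,5)  [lands on river]
river: ρ → (5,16,-4)
river: ρ → (-4,16,5)
river: ρ → (5,14,-7)
closes: descent 2, river 4
min |a| on river = 4

4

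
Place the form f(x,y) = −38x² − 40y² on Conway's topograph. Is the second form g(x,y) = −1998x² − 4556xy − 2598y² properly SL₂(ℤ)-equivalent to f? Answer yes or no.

D₁ = -6080, D₂ = -6080
f is negative-definite; reduce −f:
−f: reduced (well bottom): (38,0,40) with a≤c, −a<b≤a
flip sign back: reduced form of f is (-38,0,-40)
g is negative-definite; reduce −g:
−g: translate: b→560 (≡4556 mod 3996), so (1998,4556,2598)→(1998,560,40)
−g: flip: (1998,560,40)→(40,-560,1998)
−g: translate: b→0 (≡-560 mod 80), so (40,-560,1998)→(40,0,38)
−g: flip: (40,0,38)→(38,0,40)
−g: reduced (well bottom): (38,0,40) with a≤c, −a<b≤a
flip sign back: reduced form of g is (-38,0,-40)
reduced forms (-38, 0, -40) vs (-38, 0, -40) ⇒ equivalent

yes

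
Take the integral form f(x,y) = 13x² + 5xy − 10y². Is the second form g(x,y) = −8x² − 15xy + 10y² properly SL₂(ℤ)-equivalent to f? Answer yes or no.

D₁ = 545, D₂ = 545
river cycle of f (length 8): (-10, 15, 8), (8, 17, -8), (-8, 15, 10), (10, 5, -13), (-13, 21, 2), (2, 23, -2), (-2, 21, 13), (13, 5, -10)
river cycle of g (length 8): (10, 15, -8), (-8, 17, 8), (8, 15, -10), (-10, 5, 13), (13, 21, -2), (-2, 23, 2), (2, 21, -13), (-13, 5, 10)
cycles differ ⇒ inequivalent

no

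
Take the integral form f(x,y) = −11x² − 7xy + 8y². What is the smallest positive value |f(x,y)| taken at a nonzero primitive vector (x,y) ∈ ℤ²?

descent: ρ → (8,7,-11)  [lands on river]
river: ρ → (-11,15,4)
river: ρ → (4,17,-7)
river: ρ → (-7,11,10)
river: ρ → (10,9,-8)
river: ρ → (-8,7,11)
river: ρ → (11,15,-4)
river: ρ → (-4,17,7)
river: ρ → (7,11,-10)
river: ρ → (-10,9,8)
closes: descent 1, river 10
min |a| on river = 4

4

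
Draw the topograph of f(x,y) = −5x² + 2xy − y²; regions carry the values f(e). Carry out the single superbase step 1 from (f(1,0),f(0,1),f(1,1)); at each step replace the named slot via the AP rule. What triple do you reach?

start (-5,-1,-4) = (f(1,0),f(0,1),f(1,1))
replace slot 1: 2·((-1)+(-4)) − (-5) = -5 → (-5,-1,-4)

-5,-1,-4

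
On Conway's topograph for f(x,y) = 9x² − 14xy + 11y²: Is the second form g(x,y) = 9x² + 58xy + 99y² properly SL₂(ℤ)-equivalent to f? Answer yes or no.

D₁ = -200, D₂ = -200
f: translate: b→4 (≡-14 mod 18), so (9,-14,11)→(9,4,6)
f: flip: (9,4,6)→(6,-4,9)
f: reduced (well bottom): (6,-4,9) with a≤c, −a<b≤a
g: translate: b→4 (≡58 mod 18), so (9,58,99)→(9,4,6)
g: flip: (9,4,6)→(6,-4,9)
g: reduced (well bottom): (6,-4,9) with a≤c, −a<b≤a
reduced forms (6, -4, 9) vs (6, -4, 9) ⇒ equivalent

yes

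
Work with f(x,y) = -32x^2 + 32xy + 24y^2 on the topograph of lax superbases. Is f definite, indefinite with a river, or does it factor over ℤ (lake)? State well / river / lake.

D = b²−4ac = 32² − 4·(-32)·24 = 4096
D = 64² is a perfect square ⇒ form factors over ℤ ⇒ lakes

lake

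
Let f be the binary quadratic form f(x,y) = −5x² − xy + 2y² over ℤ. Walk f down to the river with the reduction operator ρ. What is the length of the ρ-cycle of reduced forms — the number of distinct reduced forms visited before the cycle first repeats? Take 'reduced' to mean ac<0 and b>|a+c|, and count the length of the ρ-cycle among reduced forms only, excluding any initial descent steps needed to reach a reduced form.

D = 41, ⌊√D⌋ = 6
descent: ρ → (2,5,-2)  [lands on river]
river: ρ → (-2,3,4)
river: ρ → (4,5,-1)
river: ρ → (-1,5,4)
river: ρ → (4,3,-2)
river: ρ → (-2,5,2)
river: ρ → (2,3,-4)
river: ρ → (-4,5,1)
river: ρ → (1,5,-4)
river: ρ → (-4,3,2)
ρ-cycle length = 10 (tail of 1 descent step not counted)

10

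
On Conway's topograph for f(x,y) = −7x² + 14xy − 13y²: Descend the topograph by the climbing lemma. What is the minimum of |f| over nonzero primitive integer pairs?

translate: b→0 (≡-14 mod 14), so (7,-14,13)→(7,0,6)
flip: (7,0,6)→(6,0,7)
reduced (well bottom): (6,0,7) with a≤c, −a<b≤a
well minimum |f| = |-6| = 6 (negative-definite)

6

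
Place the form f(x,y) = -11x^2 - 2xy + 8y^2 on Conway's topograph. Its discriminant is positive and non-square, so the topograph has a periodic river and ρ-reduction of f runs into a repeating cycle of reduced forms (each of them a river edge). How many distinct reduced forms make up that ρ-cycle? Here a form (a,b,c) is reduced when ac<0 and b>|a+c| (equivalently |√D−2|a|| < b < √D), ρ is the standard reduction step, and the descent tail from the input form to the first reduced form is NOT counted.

D = 356, ⌊√D⌋ = 18
descent: ρ → (8,18,-1)  [lands on river]
river: ρ → (-1,18,8)
river: ρ → (8,14,-5)
river: ρ → (-5,16,5)
river: ρ → (5,14,-8)
river: ρ → (-8,18,1)
river: ρ → (1,18,-8)
river: ρ → (-8,14,5)
river: ρ → (5,16,-5)
river: ρ → (-5,14,8)
ρ-cycle length = 10 (tail of 1 descent step not counted)

10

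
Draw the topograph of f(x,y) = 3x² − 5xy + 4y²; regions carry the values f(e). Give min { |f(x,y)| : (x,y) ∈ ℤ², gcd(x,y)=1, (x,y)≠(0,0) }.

translate: b→1 (≡-5 mod 6), so (3,-5,4)→(3,1,2)
flip: (3,1,2)→(2,-1,3)
reduced (well bottom): (2,-1,3) with a≤c, −a<b≤a
well minimum = a = 2

2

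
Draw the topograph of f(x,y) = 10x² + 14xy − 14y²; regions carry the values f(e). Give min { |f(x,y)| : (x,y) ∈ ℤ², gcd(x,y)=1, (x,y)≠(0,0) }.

river: ρ → (-14,14,10)
river: ρ → (10,26,-2)
river: ρ → (-2,26,10)
river: ρ → (10,14,-14)
closes: descent 0, river 4
min |a| on river = 2

2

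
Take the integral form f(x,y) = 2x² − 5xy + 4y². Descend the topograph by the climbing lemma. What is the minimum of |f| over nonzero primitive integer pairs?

translate: b→-1 (≡-5 mod 4), so (2,-5,4)→(2,-1,1)
flip: (2,-1,1)→(1,1,2)
reduced (well bottom): (1,1,2) with a≤c, −a<b≤a
well minimum = a = 1

1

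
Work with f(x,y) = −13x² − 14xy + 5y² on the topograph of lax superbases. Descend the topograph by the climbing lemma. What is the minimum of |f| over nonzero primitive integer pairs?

descent: ρ → (5,14,-13)  [lands on river]
river: ρ → (-13,12,6)
river: ρ → (6,12,-13)
river: ρ → (-13,14,5)
river: ρ → (5,16,-10)
river: ρ → (-10,4,11)
river: ρ → (11,18,-3)
river: ρ → (-3,18,11)
river: ρ → (11,4,-10)
river: ρ → (-10,16,5)
closes: descent 1, river 10
min |a| on river = 3

3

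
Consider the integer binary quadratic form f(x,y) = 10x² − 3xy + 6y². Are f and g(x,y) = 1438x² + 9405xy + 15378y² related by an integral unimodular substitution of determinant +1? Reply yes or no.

D₁ = -231, D₂ = -231
f: flip: (10,-3,6)→(6,3,10)
f: reduced (well bottom): (6,3,10) with a≤c, −a<b≤a
g: translate: b→777 (≡9405 mod 2876), so (1438,9405,15378)→(1438,777,105)
g: flip: (1438,777,105)→(105,-777,1438)
g: translate: b→63 (≡-777 mod 210), so (105,-777,1438)→(105,63,10)
g: flip: (105,63,10)→(10,-63,105)
g: translate: b→-3 (≡-63 mod 20), so (10,-63,105)→(10,-3,6)
g: flip: (10,-3,6)→(6,3,10)
g: reduced (well bottom): (6,3,10) with a≤c, −a<b≤a
reduced forms (6, 3, 10) vs (6, 3, 10) ⇒ equivalent

yes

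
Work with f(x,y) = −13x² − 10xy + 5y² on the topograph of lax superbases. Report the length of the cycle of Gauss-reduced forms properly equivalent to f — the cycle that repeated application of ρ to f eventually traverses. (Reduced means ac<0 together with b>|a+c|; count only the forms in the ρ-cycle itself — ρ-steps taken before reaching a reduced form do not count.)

D = 360, ⌊√D⌋ = 18
descent: ρ → (5,10,-13)  [lands on river]
river: ρ → (-13,16,2)
river: ρ → (2,16,-13)
river: ρ → (-13,10,5)
ρ-cycle length = 4 (tail of 1 descent step not counted)

4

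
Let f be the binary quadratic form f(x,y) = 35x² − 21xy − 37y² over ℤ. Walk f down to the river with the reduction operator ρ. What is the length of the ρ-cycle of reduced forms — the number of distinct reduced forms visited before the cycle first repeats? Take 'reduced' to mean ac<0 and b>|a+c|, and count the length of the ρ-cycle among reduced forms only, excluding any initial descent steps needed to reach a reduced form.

D = 5621, ⌊√D⌋ = 74
descent: ρ → (-37,21,35)  [lands on river]
river: ρ → (35,49,-23)
river: ρ → (-23,43,41)
river: ρ → (41,39,-25)
river: ρ → (-25,61,19)
river: ρ → (19,53,-37)
ρ-cycle length = 6 (tail of 1 descent step not counted)

6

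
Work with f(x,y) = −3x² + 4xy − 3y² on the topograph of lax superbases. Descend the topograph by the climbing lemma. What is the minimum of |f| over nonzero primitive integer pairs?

translate: b→2 (≡-4 mod 6), so (3,-4,3)→(3,2,2)
flip: (3,2,2)→(2,-2,3)
translate: b→2 (≡-2 mod 4), so (2,-2,3)→(2,2,3)
reduced (well bottom): (2,2,3) with a≤c, −a<b≤a
well minimum |f| = |-2| = 2 (negative-definite)

2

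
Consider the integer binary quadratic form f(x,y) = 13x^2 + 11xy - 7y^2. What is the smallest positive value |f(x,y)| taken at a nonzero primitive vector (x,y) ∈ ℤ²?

river: ρ → (-7,17,7)
river: ρ → (7,11,-13)
river: ρ → (-13,15,5)
river: ρ → (5,15,-13)
river: ρ → (-13,11,7)
river: ρ → (7,17,-7)
river: ρ → (-7,11,13)
river: ρ → (13,15,-5)
river: ρ → (-5,15,13)
river: ρ → (13,11,-7)
closes: descent 0, river 10
min |a| on river = 5

5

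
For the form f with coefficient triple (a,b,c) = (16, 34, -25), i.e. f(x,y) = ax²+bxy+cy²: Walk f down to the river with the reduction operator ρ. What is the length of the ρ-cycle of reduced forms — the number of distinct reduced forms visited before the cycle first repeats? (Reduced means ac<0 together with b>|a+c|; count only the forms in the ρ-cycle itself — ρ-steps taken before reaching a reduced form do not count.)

D = 2756, ⌊√D⌋ = 52
river: ρ → (-25,16,25)
river: ρ → (25,34,-16)
river: ρ → (-16,30,29)
river: ρ → (29,28,-17)
river: ρ → (-17,40,17)
river: ρ → (17,28,-29)
river: ρ → (-29,30,16)
river: ρ → (16,34,-25)
ρ-cycle length = 8 (tail of 0 descent steps not counted)

8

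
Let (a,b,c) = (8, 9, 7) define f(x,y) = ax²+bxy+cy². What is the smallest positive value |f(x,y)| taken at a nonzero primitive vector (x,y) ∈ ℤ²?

translate: b→-7 (≡9 mod 16), so (8,9,7)→(8,-7,6)
flip: (8,-7,6)→(6,7,8)
translate: b→-5 (≡7 mod 12), so (6,7,8)→(6,-5,7)
reduced (well bottom): (6,-5,7) with a≤c, −a<b≤a
well minimum = a = 6

6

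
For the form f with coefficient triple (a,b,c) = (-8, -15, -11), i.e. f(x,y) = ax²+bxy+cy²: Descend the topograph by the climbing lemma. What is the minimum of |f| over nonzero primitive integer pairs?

translate: b→-1 (≡15 mod 16), so (8,15,11)→(8,-1,4)
flip: (8,-1,4)→(4,1,8)
reduced (well bottom): (4,1,8) with a≤c, −a<b≤a
well minimum |f| = |-4| = 4 (negative-definite)

4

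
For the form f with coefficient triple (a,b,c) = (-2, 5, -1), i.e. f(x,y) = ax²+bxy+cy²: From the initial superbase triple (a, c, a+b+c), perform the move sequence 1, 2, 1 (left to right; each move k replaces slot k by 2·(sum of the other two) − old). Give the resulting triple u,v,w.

start (-2,-1,2) = (f(1,0),f(0,1),f(1,1))
replace slot 1: 2·((-1)+2) − (-2) = 4 → (4,-1,2)
replace slot 2: 2·(4+2) − (-1) = 13 → (4,13,2)
replace slot 1: 2·(13+2) − 4 = 26 → (26,13,2)

26,13,2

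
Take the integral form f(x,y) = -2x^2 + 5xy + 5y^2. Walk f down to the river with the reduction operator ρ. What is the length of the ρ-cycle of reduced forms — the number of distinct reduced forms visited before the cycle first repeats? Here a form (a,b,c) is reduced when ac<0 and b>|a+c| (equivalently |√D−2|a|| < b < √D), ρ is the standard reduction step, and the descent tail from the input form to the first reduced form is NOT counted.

D = 65, ⌊√D⌋ = 8
river: ρ → (5,5,-2)
river: ρ → (-2,7,2)
river: ρ → (2,5,-5)
river: ρ → (-5,5,2)
river: ρ → (2,7,-2)
river: ρ → (-2,5,5)
ρ-cycle length = 6 (tail of 0 descent steps not counted)

6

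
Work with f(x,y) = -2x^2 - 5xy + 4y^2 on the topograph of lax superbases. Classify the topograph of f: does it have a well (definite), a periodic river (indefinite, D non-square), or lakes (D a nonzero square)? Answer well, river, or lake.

D = b²−4ac = (-5)² − 4·(-2)·4 = 57
D > 0 non-square ⇒ indefinite ⇒ periodic river

river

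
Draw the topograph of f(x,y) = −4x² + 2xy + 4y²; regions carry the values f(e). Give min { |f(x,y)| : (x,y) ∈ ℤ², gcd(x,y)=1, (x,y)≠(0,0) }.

river: ρ → (4,6,-2)
river: ρ → (-2,6,4)
river: ρ → (4,2,-4)
river: ρ → (-4,6,2)
river: ρ → (2,6,-4)
river: ρ → (-4,2,4)
closes: descent 0, river 6
min |a| on river = 2

2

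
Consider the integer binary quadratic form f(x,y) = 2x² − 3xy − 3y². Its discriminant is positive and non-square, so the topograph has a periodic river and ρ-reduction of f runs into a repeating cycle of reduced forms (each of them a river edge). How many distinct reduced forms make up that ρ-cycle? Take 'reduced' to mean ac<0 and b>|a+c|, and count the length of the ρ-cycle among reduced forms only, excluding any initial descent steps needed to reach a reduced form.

D = 33, ⌊√D⌋ = 5
descent: ρ → (-3,3,2)  [lands on river]
river: ρ → (2,5,-1)
river: ρ → (-1,5,2)
river: ρ → (2,3,-3)
ρ-cycle length = 4 (tail of 1 descent step not counted)

4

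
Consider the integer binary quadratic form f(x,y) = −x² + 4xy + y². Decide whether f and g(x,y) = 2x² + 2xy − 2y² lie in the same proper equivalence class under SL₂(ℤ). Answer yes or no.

D₁ = 20, D₂ = 20
river cycle of f (length 2): (1, 4, -1), (-1, 4, 1)
river cycle of g (length 2): (-2, 2, 2), (2, 2, -2)
cycles differ ⇒ inequivalent

no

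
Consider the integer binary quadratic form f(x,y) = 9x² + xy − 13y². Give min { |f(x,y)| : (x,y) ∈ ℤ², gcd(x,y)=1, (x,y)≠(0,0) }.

descent: ρ → (-13,-1,9)
descent: ρ → (9,19,-3)  [lands on river]
river: ρ → (-3,17,15)
river: ρ → (15,13,-5)
river: ρ → (-5,17,9)
closes: descent 2, river 4
min |a| on river = 3

3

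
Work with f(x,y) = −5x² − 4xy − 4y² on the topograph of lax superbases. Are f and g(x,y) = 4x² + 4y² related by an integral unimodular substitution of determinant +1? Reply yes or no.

D₁ = -64, D₂ = -64
f is negative-definite; reduce −f:
−f: flip: (5,4,4)→(4,-4,5)
−f: translate: b→4 (≡-4 mod 8), so (4,-4,5)→(4,4,5)
−f: reduced (well bottom): (4,4,5) with a≤c, −a<b≤a
flip sign back: reduced form of f is (-4,-4,-5)
g: reduced (well bottom): (4,0,4) with a≤c, −a<b≤a
reduced forms (-4, -4, -5) vs (4, 0, 4) ⇒ inequivalent

no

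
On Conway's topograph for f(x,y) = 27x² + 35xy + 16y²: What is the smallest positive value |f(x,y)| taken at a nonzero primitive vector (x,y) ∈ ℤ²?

translate: b→-19 (≡35 mod 54), so (27,35,16)→(27,-19,8)
flip: (27,-19,8)→(8,19,27)
translate: b→3 (≡19 mod 16), so (8,19,27)→(8,3,16)
reduced (well bottom): (8,3,16) with a≤c, −a<b≤a
well minimum = a = 8

8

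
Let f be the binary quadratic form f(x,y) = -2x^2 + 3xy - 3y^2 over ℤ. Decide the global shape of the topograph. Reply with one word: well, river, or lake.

D = b²−4ac = 3² − 4·(-2)·(-3) = -15
D < 0 ⇒ definite ⇒ every region one sign ⇒ single well

well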